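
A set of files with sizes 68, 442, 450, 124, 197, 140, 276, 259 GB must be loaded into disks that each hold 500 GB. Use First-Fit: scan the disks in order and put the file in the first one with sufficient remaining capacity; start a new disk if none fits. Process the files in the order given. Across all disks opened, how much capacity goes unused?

544

68 GB → disk 1 (remaining 432 GB)
442 GB → disk 2 (remaining 58 GB)
450 GB → disk 3 (remaining 50 GB)
124 GB → disk 1 (remaining 308 GB)
197 GB → disk 1 (remaining 111 GB)
140 GB → disk 4 (remaining 360 GB)
276 GB → disk 4 (remaining 84 GB)
259 GB → disk 5 (remaining 241 GB)
5 disks × 500 GB = 2500 GB; used 1956 GB; unused 544 GB.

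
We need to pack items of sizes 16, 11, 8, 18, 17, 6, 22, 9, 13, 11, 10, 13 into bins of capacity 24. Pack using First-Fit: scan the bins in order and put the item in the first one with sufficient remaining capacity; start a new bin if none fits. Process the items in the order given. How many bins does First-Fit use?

8

Put 16 in bin 1; 8 remain.
Put 11 in bin 2; 13 remain.
Put 8 in bin 1; 0 remain.
Put 18 in bin 3; 6 remain.
Put 17 in bin 4; 7 remain.
Put 6 in bin 2; 7 remain.
Put 22 in bin 5; 2 remain.
Put 9 in bin 6; 15 remain.
Put 13 in bin 6; 2 remain.
Put 11 in bin 7; 13 remain.
Put 10 in bin 7; 3 remain.
Put 13 in bin 8; 11 remain.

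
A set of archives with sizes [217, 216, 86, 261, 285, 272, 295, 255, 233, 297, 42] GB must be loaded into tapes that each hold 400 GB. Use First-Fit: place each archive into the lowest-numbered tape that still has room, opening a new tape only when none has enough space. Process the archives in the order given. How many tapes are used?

9 tapes

tape 1: place 217 GB, 183 GB left
tape 2: place 216 GB, 184 GB left
tape 1: place 86 GB, 97 GB left
tape 3: place 261 GB, 139 GB left
tape 4: place 285 GB, 115 GB left
tape 5: place 272 GB, 128 GB left
tape 6: place 295 GB, 105 GB left
tape 7: place 255 GB, 145 GB left
tape 8: place 233 GB, 167 GB left
tape 9: place 297 GB, 103 GB left
tape 1: place 42 GB, 55 GB left
Final tapes: [217,86,42] [216] [261] [285] [272] [295] [255] [233] [297].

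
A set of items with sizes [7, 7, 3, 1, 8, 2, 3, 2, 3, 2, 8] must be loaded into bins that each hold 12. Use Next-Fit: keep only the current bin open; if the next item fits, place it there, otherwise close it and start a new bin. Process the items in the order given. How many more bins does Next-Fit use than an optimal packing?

Next-Fit: [7] [7,3,1] [8,2] [3,2,3,2] [8] → 5 bins.
Total size 46; any packing needs at least ⌈46/12⌉ = 4 bins.
An optimal packing achieves that bound: [8,3,1] [8,3] [7,3,2] [7,2,2] → 4 bins.
Excess: 5 − 4 = 1.

1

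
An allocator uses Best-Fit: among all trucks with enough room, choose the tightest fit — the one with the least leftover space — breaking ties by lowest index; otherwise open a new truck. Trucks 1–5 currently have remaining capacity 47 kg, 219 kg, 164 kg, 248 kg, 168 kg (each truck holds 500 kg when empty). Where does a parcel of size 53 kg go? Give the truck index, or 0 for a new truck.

3

Trucks with room: truck 2 (219 kg), truck 3 (164 kg), truck 4 (248 kg), truck 5 (168 kg).
Tightest fit is truck 3 with 164 kg free.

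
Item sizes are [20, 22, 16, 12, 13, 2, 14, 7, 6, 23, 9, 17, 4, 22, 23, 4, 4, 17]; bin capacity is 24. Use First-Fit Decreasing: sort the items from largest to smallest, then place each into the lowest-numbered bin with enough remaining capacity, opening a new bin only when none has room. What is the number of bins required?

11

Sorted descending: 23, 23, 22, 22, 20, 17, 17, 16, 14, 13, 12, 9, 7, 6, 4, 4, 4, 2.
23 → bin 1 (remaining 1)
23 → bin 2 (remaining 1)
22 → bin 3 (remaining 2)
22 → bin 4 (remaining 2)
20 → bin 5 (remaining 4)
17 → bin 6 (remaining 7)
17 → bin 7 (remaining 7)
16 → bin 8 (remaining 8)
14 → bin 9 (remaining 10)
13 → bin 10 (remaining 11)
12 → bin 11 (remaining 12)
9 → bin 9 (remaining 1)
7 → bin 6 (remaining 0)
6 → bin 7 (remaining 1)
4 → bin 5 (remaining 0)
4 → bin 8 (remaining 4)
4 → bin 8 (remaining 0)
2 → bin 3 (remaining 0)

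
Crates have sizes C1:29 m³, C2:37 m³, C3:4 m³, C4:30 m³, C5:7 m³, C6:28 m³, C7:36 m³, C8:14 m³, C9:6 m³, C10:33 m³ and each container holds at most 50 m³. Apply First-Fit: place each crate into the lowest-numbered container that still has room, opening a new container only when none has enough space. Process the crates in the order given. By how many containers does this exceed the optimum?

First-Fit: [29,4,7,6] [37] [30,14] [28] [36] [33] → 6 containers.
6 crates exceed 25 m³ (half the capacity), and no two of those can share a container, so at least 6 containers are needed.
So 6 is already optimal.

0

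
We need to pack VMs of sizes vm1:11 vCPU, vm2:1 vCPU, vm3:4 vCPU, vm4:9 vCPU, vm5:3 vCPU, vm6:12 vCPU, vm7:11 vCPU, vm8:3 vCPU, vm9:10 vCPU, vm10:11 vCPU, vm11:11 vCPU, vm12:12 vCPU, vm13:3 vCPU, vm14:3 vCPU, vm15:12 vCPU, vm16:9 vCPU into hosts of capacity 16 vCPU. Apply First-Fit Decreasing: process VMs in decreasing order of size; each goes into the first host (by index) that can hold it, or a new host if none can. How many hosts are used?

Sorted descending: 12, 12, 12, 11, 11, 11, 11, 10, 9, 9, 4, 3, 3, 3, 3, 1.
12 vCPU → host 1 (remaining 4 vCPU)
12 vCPU → host 2 (remaining 4 vCPU)
12 vCPU → host 3 (remaining 4 vCPU)
11 vCPU → host 4 (remaining 5 vCPU)
11 vCPU → host 5 (remaining 5 vCPU)
11 vCPU → host 6 (remaining 5 vCPU)
11 vCPU → host 7 (remaining 5 vCPU)
10 vCPU → host 8 (remaining 6 vCPU)
9 vCPU → host 9 (remaining 7 vCPU)
9 vCPU → host 10 (remaining 7 vCPU)
4 vCPU → host 1 (remaining 0 vCPU)
3 vCPU → host 2 (remaining 1 vCPU)
3 vCPU → host 3 (remaining 1 vCPU)
3 vCPU → host 4 (remaining 2 vCPU)
3 vCPU → host 5 (remaining 2 vCPU)
1 vCPU → host 2 (remaining 0 vCPU)

10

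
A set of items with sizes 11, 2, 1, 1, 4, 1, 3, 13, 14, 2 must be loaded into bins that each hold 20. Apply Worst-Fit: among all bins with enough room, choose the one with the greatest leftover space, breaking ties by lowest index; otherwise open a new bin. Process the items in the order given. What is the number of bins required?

bin 1: place 11, 9 left
bin 1: place 2, 7 left
bin 1: place 1, 6 left
bin 1: place 1, 5 left
bin 1: place 4, 1 left
bin 1: place 1, 0 left
bin 2: place 3, 17 left
bin 2: place 13, 4 left
bin 3: place 14, 6 left
bin 3: place 2, 4 left
Final bins: [11,2,1,1,4,1] [3,13] [14,2].

3 bins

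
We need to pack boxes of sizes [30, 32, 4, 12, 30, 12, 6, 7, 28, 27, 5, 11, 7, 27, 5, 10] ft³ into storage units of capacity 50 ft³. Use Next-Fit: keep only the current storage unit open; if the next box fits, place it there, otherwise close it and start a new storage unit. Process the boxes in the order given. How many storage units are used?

6

storage unit 1: place 30 ft³, 20 ft³ left
storage unit 2: place 32 ft³, 18 ft³ left
storage unit 2: place 4 ft³, 14 ft³ left
storage unit 2: place 12 ft³, 2 ft³ left
storage unit 3: place 30 ft³, 20 ft³ left
storage unit 3: place 12 ft³, 8 ft³ left
storage unit 3: place 6 ft³, 2 ft³ left
storage unit 4: place 7 ft³, 43 ft³ left
storage unit 4: place 28 ft³, 15 ft³ left
storage unit 5: place 27 ft³, 23 ft³ left
storage unit 5: place 5 ft³, 18 ft³ left
storage unit 5: place 11 ft³, 7 ft³ left
storage unit 5: place 7 ft³, 0 ft³ left
storage unit 6: place 27 ft³, 23 ft³ left
storage unit 6: place 5 ft³, 18 ft³ left
storage unit 6: place 10 ft³, 8 ft³ left
Final storage units: [30] [32,4,12] [30,12,6] [7,28] [27,5,11,7] [27,5,10].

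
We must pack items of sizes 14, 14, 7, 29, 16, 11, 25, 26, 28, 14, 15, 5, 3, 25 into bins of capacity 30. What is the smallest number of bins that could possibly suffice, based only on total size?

8

Total size = 14 + 14 + 7 + 29 + 16 + 11 + 25 + 26 + 28 + 14 + 15 + 5 + 3 + 25 = 232.
⌈232 / 30⌉ = 8.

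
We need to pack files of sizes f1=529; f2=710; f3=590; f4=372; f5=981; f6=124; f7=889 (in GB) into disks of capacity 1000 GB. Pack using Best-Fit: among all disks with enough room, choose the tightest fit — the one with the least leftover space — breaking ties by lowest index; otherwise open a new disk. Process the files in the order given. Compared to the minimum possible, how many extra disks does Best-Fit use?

0

Best-Fit: [529] [710,124] [590,372] [981] [889] → 5 disks.
Total size 4195 GB; any packing needs at least ⌈4195/1000⌉ = 5 disks.
So 5 is already optimal.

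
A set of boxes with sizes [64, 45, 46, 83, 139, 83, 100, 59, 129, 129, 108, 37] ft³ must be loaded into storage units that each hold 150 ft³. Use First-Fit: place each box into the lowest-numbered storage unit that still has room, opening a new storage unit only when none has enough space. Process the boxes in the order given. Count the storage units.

8 storage units

Put 64 ft³ in storage unit 1; 86 ft³ remain.
Put 45 ft³ in storage unit 1; 41 ft³ remain.
Put 46 ft³ in storage unit 2; 104 ft³ remain.
Put 83 ft³ in storage unit 2; 21 ft³ remain.
Put 139 ft³ in storage unit 3; 11 ft³ remain.
Put 83 ft³ in storage unit 4; 67 ft³ remain.
Put 100 ft³ in storage unit 5; 50 ft³ remain.
Put 59 ft³ in storage unit 4; 8 ft³ remain.
Put 129 ft³ in storage unit 6; 21 ft³ remain.
Put 129 ft³ in storage unit 7; 21 ft³ remain.
Put 108 ft³ in storage unit 8; 42 ft³ remain.
Put 37 ft³ in storage unit 1; 4 ft³ remain.
Final storage units: [64,45,37] [46,83] [139] [83,59] [100] [129] [129] [108].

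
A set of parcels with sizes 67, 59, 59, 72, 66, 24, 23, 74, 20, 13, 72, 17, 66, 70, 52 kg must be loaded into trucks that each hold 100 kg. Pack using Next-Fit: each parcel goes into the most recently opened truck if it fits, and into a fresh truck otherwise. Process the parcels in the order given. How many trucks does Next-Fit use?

11

truck 1: place 67 kg, 33 kg left
truck 2: place 59 kg, 41 kg left
truck 3: place 59 kg, 41 kg left
truck 4: place 72 kg, 28 kg left
truck 5: place 66 kg, 34 kg left
truck 5: place 24 kg, 10 kg left
truck 6: place 23 kg, 77 kg left
truck 6: place 74 kg, 3 kg left
truck 7: place 20 kg, 80 kg left
truck 7: place 13 kg, 67 kg left
truck 8: place 72 kg, 28 kg left
truck 8: place 17 kg, 11 kg left
truck 9: place 66 kg, 34 kg left
truck 10: place 70 kg, 30 kg left
truck 11: place 52 kg, 48 kg left
Final trucks: [67] [59] [59] [72] [66,24] [23,74] [20,13] [72,17] [66] [70] [52].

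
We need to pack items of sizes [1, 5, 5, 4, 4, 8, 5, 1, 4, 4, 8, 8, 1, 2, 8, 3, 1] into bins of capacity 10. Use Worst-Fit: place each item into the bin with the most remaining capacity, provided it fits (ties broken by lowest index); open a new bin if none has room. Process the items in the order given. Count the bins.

8

bin 1: place 1, 9 left
bin 1: place 5, 4 left
bin 2: place 5, 5 left
bin 2: place 4, 1 left
bin 1: place 4, 0 left
bin 3: place 8, 2 left
bin 4: place 5, 5 left
bin 4: place 1, 4 left
bin 4: place 4, 0 left
bin 5: place 4, 6 left
bin 6: place 8, 2 left
bin 7: place 8, 2 left
bin 5: place 1, 5 left
bin 5: place 2, 3 left
bin 8: place 8, 2 left
bin 5: place 3, 0 left
bin 3: place 1, 1 left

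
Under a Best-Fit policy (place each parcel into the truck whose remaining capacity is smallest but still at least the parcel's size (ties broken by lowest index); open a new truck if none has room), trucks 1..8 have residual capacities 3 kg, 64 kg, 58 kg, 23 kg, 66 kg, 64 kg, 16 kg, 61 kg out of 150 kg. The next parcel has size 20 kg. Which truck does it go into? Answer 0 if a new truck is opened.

Trucks with room: truck 2 (64 kg), truck 3 (58 kg), truck 4 (23 kg), truck 5 (66 kg), truck 6 (64 kg), truck 8 (61 kg).
Tightest fit is truck 4 with 23 kg free.

4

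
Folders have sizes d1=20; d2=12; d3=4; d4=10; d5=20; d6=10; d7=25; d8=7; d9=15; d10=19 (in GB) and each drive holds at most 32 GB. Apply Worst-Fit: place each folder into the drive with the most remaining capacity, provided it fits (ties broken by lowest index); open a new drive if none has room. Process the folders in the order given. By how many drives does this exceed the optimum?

Worst-Fit: [20,12] [4,10,10] [20,7] [25] [15] [19] → 6 drives.
Total size 142 GB; any packing needs at least ⌈142/32⌉ = 5 drives.
An optimal packing achieves that bound: [25,7] [20,12] [20,10] [19,10] [15,4] → 5 drives.
Excess: 6 − 5 = 1.

1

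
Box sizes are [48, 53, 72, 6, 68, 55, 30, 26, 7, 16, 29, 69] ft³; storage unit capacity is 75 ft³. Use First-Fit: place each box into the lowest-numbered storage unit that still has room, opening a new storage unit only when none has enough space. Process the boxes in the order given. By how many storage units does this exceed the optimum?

1

First-Fit: [48,6,7] [53,16] [72] [68] [55] [30,26] [29] [69] → 8 storage units.
Total size 479 ft³; any packing needs at least ⌈479/75⌉ = 7 storage units.
An optimal packing achieves that bound: [72] [69,6] [68,7] [55,16] [53] [48,26] [30,29] → 7 storage units.
Excess: 8 − 7 = 1.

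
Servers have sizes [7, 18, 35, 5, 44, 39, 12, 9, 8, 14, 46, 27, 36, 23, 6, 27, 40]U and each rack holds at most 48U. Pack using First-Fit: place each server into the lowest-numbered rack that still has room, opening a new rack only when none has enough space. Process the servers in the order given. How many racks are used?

Put 7U in rack 1; 41U remain.
Put 18U in rack 1; 23U remain.
Put 35U in rack 2; 13U remain.
Put 5U in rack 1; 18U remain.
Put 44U in rack 3; 4U remain.
Put 39U in rack 4; 9U remain.
Put 12U in rack 1; 6U remain.
Put 9U in rack 2; 4U remain.
Put 8U in rack 4; 1U remain.
Put 14U in rack 5; 34U remain.
Put 46U in rack 6; 2U remain.
Put 27U in rack 5; 7U remain.
Put 36U in rack 7; 12U remain.
Put 23U in rack 8; 25U remain.
Put 6U in rack 1; 0U remain.
Put 27U in rack 9; 21U remain.
Put 40U in rack 10; 8U remain.

10 racks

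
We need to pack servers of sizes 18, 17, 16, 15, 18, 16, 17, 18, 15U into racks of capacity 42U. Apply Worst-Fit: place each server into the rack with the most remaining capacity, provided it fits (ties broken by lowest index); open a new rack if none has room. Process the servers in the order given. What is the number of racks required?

rack 1: place 18U, 24U left
rack 1: place 17U, 7U left
rack 2: place 16U, 26U left
rack 2: place 15U, 11U left
rack 3: place 18U, 24U left
rack 3: place 16U, 8U left
rack 4: place 17U, 25U left
rack 4: place 18U, 7U left
rack 5: place 15U, 27U left

5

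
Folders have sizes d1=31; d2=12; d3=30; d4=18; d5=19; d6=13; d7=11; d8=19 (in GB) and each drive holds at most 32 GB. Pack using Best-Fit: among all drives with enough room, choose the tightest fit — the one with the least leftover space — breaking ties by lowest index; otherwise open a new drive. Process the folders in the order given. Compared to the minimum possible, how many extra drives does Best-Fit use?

Best-Fit: [31] [12,18] [30] [19,13] [11,19] → 5 drives.
Total size 153 GB; any packing needs at least ⌈153/32⌉ = 5 drives.
So 5 is already optimal.

0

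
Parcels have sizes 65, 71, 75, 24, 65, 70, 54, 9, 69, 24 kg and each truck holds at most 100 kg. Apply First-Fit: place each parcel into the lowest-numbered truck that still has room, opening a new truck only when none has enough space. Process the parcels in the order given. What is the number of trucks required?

truck 1: place 65 kg, 35 kg left
truck 2: place 71 kg, 29 kg left
truck 3: place 75 kg, 25 kg left
truck 1: place 24 kg, 11 kg left
truck 4: place 65 kg, 35 kg left
truck 5: place 70 kg, 30 kg left
truck 6: place 54 kg, 46 kg left
truck 1: place 9 kg, 2 kg left
truck 7: place 69 kg, 31 kg left
truck 2: place 24 kg, 5 kg left

7 trucks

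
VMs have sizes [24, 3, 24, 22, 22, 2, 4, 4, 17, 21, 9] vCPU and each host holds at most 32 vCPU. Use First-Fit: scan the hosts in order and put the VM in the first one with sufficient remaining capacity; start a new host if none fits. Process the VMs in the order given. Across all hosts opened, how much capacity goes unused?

40

Put 24 vCPU in host 1; 8 vCPU remain.
Put 3 vCPU in host 1; 5 vCPU remain.
Put 24 vCPU in host 2; 8 vCPU remain.
Put 22 vCPU in host 3; 10 vCPU remain.
Put 22 vCPU in host 4; 10 vCPU remain.
Put 2 vCPU in host 1; 3 vCPU remain.
Put 4 vCPU in host 2; 4 vCPU remain.
Put 4 vCPU in host 2; 0 vCPU remain.
Put 17 vCPU in host 5; 15 vCPU remain.
Put 21 vCPU in host 6; 11 vCPU remain.
Put 9 vCPU in host 3; 1 vCPU remain.
6 hosts × 32 vCPU = 192 vCPU; used 152 vCPU; unused 40 vCPU.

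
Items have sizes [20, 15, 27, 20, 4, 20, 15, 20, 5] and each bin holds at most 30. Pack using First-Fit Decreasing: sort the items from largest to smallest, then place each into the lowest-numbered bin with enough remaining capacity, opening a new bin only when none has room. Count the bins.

6 bins

Sorted descending: 27, 20, 20, 20, 20, 15, 15, 5, 4.
27 → bin 1 (remaining 3)
20 → bin 2 (remaining 10)
20 → bin 3 (remaining 10)
20 → bin 4 (remaining 10)
20 → bin 5 (remaining 10)
15 → bin 6 (remaining 15)
15 → bin 6 (remaining 0)
5 → bin 2 (remaining 5)
4 → bin 2 (remaining 1)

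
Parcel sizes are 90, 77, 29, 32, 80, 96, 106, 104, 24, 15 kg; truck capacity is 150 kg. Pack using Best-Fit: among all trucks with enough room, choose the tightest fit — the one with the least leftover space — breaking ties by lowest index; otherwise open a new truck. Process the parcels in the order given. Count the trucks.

truck 1: place 90 kg, 60 kg left
truck 2: place 77 kg, 73 kg left
truck 1: place 29 kg, 31 kg left
truck 2: place 32 kg, 41 kg left
truck 3: place 80 kg, 70 kg left
truck 4: place 96 kg, 54 kg left
truck 5: place 106 kg, 44 kg left
truck 6: place 104 kg, 46 kg left
truck 1: place 24 kg, 7 kg left
truck 2: place 15 kg, 26 kg left

6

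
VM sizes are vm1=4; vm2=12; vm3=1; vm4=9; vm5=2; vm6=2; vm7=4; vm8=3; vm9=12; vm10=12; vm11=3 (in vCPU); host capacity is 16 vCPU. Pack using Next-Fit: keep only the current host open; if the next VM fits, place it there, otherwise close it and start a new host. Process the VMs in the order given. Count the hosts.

5

host 1: place vm1 (4 vCPU), 12 vCPU left
host 1: place vm2 (12 vCPU), 0 vCPU left
host 2: place vm3 (1 vCPU), 15 vCPU left
host 2: place vm4 (9 vCPU), 6 vCPU left
host 2: place vm5 (2 vCPU), 4 vCPU left
host 2: place vm6 (2 vCPU), 2 vCPU left
host 3: place vm7 (4 vCPU), 12 vCPU left
host 3: place vm8 (3 vCPU), 9 vCPU left
host 4: place vm9 (12 vCPU), 4 vCPU left
host 5: place vm10 (12 vCPU), 4 vCPU left
host 5: place vm11 (3 vCPU), 1 vCPU left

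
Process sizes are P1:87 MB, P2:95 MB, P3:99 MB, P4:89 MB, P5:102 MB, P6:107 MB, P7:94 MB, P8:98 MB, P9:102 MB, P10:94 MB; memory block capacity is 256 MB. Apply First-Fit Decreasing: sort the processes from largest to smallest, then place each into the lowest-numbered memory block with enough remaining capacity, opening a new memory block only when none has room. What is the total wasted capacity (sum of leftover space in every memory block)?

Sorted descending: 107, 102, 102, 99, 98, 95, 94, 94, 89, 87.
memory block 1: place 107 MB, 149 MB left
memory block 1: place 102 MB, 47 MB left
memory block 2: place 102 MB, 154 MB left
memory block 2: place 99 MB, 55 MB left
memory block 3: place 98 MB, 158 MB left
memory block 3: place 95 MB, 63 MB left
memory block 4: place 94 MB, 162 MB left
memory block 4: place 94 MB, 68 MB left
memory block 5: place 89 MB, 167 MB left
memory block 5: place 87 MB, 80 MB left
5 memory blocks × 256 MB = 1280 MB; used 967 MB; unused 313 MB.

313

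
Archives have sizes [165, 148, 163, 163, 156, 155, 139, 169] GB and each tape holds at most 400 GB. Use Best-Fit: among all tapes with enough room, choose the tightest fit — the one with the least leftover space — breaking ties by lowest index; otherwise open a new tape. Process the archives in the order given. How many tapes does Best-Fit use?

4

165 GB → tape 1 (remaining 235 GB)
148 GB → tape 1 (remaining 87 GB)
163 GB → tape 2 (remaining 237 GB)
163 GB → tape 2 (remaining 74 GB)
156 GB → tape 3 (remaining 244 GB)
155 GB → tape 3 (remaining 89 GB)
139 GB → tape 4 (remaining 261 GB)
169 GB → tape 4 (remaining 92 GB)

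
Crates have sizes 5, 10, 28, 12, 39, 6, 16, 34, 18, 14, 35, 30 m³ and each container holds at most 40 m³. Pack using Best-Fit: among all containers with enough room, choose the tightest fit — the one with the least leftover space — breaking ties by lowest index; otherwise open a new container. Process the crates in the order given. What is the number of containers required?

7 containers

container 1: place 5 m³, 35 m³ left
container 1: place 10 m³, 25 m³ left
container 2: place 28 m³, 12 m³ left
container 2: place 12 m³, 0 m³ left
container 3: place 39 m³, 1 m³ left
container 1: place 6 m³, 19 m³ left
container 1: place 16 m³, 3 m³ left
container 4: place 34 m³, 6 m³ left
container 5: place 18 m³, 22 m³ left
container 5: place 14 m³, 8 m³ left
container 6: place 35 m³, 5 m³ left
container 7: place 30 m³, 10 m³ left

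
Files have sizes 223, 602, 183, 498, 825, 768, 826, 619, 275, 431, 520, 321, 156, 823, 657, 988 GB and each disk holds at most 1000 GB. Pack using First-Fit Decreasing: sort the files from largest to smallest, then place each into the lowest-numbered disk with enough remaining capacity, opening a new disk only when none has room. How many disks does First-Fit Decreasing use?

10

Sorted descending: 988, 826, 825, 823, 768, 657, 619, 602, 520, 498, 431, 321, 275, 223, 183, 156.
disk 1: place 988 GB, 12 GB left
disk 2: place 826 GB, 174 GB left
disk 3: place 825 GB, 175 GB left
disk 4: place 823 GB, 177 GB left
disk 5: place 768 GB, 232 GB left
disk 6: place 657 GB, 343 GB left
disk 7: place 619 GB, 381 GB left
disk 8: place 602 GB, 398 GB left
disk 9: place 520 GB, 480 GB left
disk 10: place 498 GB, 502 GB left
disk 9: place 431 GB, 49 GB left
disk 6: place 321 GB, 22 GB left
disk 7: place 275 GB, 106 GB left
disk 5: place 223 GB, 9 GB left
disk 8: place 183 GB, 215 GB left
disk 2: place 156 GB, 18 GB left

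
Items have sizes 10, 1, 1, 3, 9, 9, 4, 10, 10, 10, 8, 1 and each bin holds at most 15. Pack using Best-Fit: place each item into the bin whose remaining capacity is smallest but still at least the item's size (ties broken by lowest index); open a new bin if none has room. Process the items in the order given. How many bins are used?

bin 1: place 10, 5 left
bin 1: place 1, 4 left
bin 1: place 1, 3 left
bin 1: place 3, 0 left
bin 2: place 9, 6 left
bin 3: place 9, 6 left
bin 2: place 4, 2 left
bin 4: place 10, 5 left
bin 5: place 10, 5 left
bin 6: place 10, 5 left
bin 7: place 8, 7 left
bin 2: place 1, 1 left
Final bins: [10,1,1,3] [9,4,1] [9] [10] [10] [10] [8].

7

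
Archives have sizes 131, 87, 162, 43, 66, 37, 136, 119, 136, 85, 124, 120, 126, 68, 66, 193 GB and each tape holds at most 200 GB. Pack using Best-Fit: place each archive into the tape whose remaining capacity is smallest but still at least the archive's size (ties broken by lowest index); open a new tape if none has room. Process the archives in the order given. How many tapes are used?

Put 131 GB in tape 1; 69 GB remain.
Put 87 GB in tape 2; 113 GB remain.
Put 162 GB in tape 3; 38 GB remain.
Put 43 GB in tape 1; 26 GB remain.
Put 66 GB in tape 2; 47 GB remain.
Put 37 GB in tape 3; 1 GB remain.
Put 136 GB in tape 4; 64 GB remain.
Put 119 GB in tape 5; 81 GB remain.
Put 136 GB in tape 6; 64 GB remain.
Put 85 GB in tape 7; 115 GB remain.
Put 124 GB in tape 8; 76 GB remain.
Put 120 GB in tape 9; 80 GB remain.
Put 126 GB in tape 10; 74 GB remain.
Put 68 GB in tape 10; 6 GB remain.
Put 66 GB in tape 8; 10 GB remain.
Put 193 GB in tape 11; 7 GB remain.
Final tapes: [131,43] [87,66] [162,37] [136] [119] [136] [85] [124,66] [120] [126,68] [193].

11 tapes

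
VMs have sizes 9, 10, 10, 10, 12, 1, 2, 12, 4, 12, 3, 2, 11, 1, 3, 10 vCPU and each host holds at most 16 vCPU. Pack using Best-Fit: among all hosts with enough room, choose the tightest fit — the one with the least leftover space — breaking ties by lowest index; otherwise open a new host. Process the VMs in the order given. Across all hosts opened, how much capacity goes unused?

9 vCPU → host 1 (remaining 7 vCPU)
10 vCPU → host 2 (remaining 6 vCPU)
10 vCPU → host 3 (remaining 6 vCPU)
10 vCPU → host 4 (remaining 6 vCPU)
12 vCPU → host 5 (remaining 4 vCPU)
1 vCPU → host 5 (remaining 3 vCPU)
2 vCPU → host 5 (remaining 1 vCPU)
12 vCPU → host 6 (remaining 4 vCPU)
4 vCPU → host 6 (remaining 0 vCPU)
12 vCPU → host 7 (remaining 4 vCPU)
3 vCPU → host 7 (remaining 1 vCPU)
2 vCPU → host 2 (remaining 4 vCPU)
11 vCPU → host 8 (remaining 5 vCPU)
1 vCPU → host 5 (remaining 0 vCPU)
3 vCPU → host 2 (remaining 1 vCPU)
10 vCPU → host 9 (remaining 6 vCPU)
9 hosts × 16 vCPU = 144 vCPU; used 112 vCPU; unused 32 vCPU.

32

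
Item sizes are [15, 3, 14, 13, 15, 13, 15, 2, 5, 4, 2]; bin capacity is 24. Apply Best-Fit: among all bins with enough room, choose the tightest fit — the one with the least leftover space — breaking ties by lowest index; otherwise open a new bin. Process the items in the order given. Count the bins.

6

15 → bin 1 (remaining 9)
3 → bin 1 (remaining 6)
14 → bin 2 (remaining 10)
13 → bin 3 (remaining 11)
15 → bin 4 (remaining 9)
13 → bin 5 (remaining 11)
15 → bin 6 (remaining 9)
2 → bin 1 (remaining 4)
5 → bin 4 (remaining 4)
4 → bin 1 (remaining 0)
2 → bin 4 (remaining 2)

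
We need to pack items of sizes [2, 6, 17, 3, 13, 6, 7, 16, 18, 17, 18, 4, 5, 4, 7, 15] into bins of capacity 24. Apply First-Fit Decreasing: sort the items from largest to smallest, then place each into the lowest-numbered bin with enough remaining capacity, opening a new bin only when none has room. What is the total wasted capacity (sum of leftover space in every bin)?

10

Sorted descending: 18, 18, 17, 17, 16, 15, 13, 7, 7, 6, 6, 5, 4, 4, 3, 2.
bin 1: place 18, 6 left
bin 2: place 18, 6 left
bin 3: place 17, 7 left
bin 4: place 17, 7 left
bin 5: place 16, 8 left
bin 6: place 15, 9 left
bin 7: place 13, 11 left
bin 3: place 7, 0 left
bin 4: place 7, 0 left
bin 1: place 6, 0 left
bin 2: place 6, 0 left
bin 5: place 5, 3 left
bin 6: place 4, 5 left
bin 6: place 4, 1 left
bin 5: place 3, 0 left
bin 7: place 2, 9 left
7 bins × 24 = 168; used 158; unused 10.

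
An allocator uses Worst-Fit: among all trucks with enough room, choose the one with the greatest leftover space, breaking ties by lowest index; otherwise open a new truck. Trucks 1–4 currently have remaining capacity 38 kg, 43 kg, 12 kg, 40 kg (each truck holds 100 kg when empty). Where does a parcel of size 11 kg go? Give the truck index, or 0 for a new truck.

Trucks with room: truck 1 (38 kg), truck 2 (43 kg), truck 3 (12 kg), truck 4 (40 kg).
Most room is truck 2 with 43 kg free.

2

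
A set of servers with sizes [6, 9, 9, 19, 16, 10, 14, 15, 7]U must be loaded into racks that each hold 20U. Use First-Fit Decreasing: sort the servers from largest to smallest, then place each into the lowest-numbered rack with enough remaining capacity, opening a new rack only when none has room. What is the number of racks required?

Sorted descending: 19, 16, 15, 14, 10, 9, 9, 7, 6.
19U → rack 1 (remaining 1U)
16U → rack 2 (remaining 4U)
15U → rack 3 (remaining 5U)
14U → rack 4 (remaining 6U)
10U → rack 5 (remaining 10U)
9U → rack 5 (remaining 1U)
9U → rack 6 (remaining 11U)
7U → rack 6 (remaining 4U)
6U → rack 4 (remaining 0U)
Final racks: [19] [16] [15] [14,6] [10,9] [9,7].

6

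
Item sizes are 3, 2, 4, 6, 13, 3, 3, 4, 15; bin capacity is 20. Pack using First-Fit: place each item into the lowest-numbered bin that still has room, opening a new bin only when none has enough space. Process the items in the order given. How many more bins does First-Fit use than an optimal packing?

First-Fit: [3,2,4,6,3] [13,3,4] [15] → 3 bins.
Total size 53; any packing needs at least ⌈53/20⌉ = 3 bins.
So 3 is already optimal.

0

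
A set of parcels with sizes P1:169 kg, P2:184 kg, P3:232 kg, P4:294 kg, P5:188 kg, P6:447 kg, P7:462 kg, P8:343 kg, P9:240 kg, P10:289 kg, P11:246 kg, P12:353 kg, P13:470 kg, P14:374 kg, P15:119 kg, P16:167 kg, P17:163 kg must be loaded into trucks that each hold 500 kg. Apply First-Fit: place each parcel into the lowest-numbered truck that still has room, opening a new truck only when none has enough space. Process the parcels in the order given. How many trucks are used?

truck 1: place P1 (169 kg), 331 kg left
truck 1: place P2 (184 kg), 147 kg left
truck 2: place P3 (232 kg), 268 kg left
truck 3: place P4 (294 kg), 206 kg left
truck 2: place P5 (188 kg), 80 kg left
truck 4: place P6 (447 kg), 53 kg left
truck 5: place P7 (462 kg), 38 kg left
truck 6: place P8 (343 kg), 157 kg left
truck 7: place P9 (240 kg), 260 kg left
truck 8: place P10 (289 kg), 211 kg left
truck 7: place P11 (246 kg), 14 kg left
truck 9: place P12 (353 kg), 147 kg left
truck 10: place P13 (470 kg), 30 kg left
truck 11: place P14 (374 kg), 126 kg left
truck 1: place P15 (119 kg), 28 kg left
truck 3: place P16 (167 kg), 39 kg left
truck 8: place P17 (163 kg), 48 kg left

11 trucks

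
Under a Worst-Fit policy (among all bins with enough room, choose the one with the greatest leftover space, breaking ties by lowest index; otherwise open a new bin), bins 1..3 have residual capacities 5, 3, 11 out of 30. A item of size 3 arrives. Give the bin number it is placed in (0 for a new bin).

Bins with room: bin 1 (5), bin 2 (3), bin 3 (11).
Most room is bin 3 with 11 free.

3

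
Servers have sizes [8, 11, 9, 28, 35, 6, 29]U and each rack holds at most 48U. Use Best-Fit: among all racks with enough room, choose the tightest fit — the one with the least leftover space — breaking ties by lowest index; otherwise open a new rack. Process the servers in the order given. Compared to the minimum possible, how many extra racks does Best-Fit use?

Best-Fit: [8,11,9] [28] [35,6] [29] → 4 racks.
Total size 126U; any packing needs at least ⌈126/48⌉ = 3 racks.
An optimal packing achieves that bound: [35,11] [29,9,8] [28,6] → 3 racks.
Excess: 4 − 3 = 1.

1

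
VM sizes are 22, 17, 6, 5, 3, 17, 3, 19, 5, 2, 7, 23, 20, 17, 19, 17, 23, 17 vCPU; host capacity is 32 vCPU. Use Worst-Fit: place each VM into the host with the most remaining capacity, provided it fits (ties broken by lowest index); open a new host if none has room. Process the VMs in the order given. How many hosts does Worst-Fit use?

host 1: place 22 vCPU, 10 vCPU left
host 2: place 17 vCPU, 15 vCPU left
host 2: place 6 vCPU, 9 vCPU left
host 1: place 5 vCPU, 5 vCPU left
host 2: place 3 vCPU, 6 vCPU left
host 3: place 17 vCPU, 15 vCPU left
host 3: place 3 vCPU, 12 vCPU left
host 4: place 19 vCPU, 13 vCPU left
host 4: place 5 vCPU, 8 vCPU left
host 3: place 2 vCPU, 10 vCPU left
host 3: place 7 vCPU, 3 vCPU left
host 5: place 23 vCPU, 9 vCPU left
host 6: place 20 vCPU, 12 vCPU left
host 7: place 17 vCPU, 15 vCPU left
host 8: place 19 vCPU, 13 vCPU left
host 9: place 17 vCPU, 15 vCPU left
host 10: place 23 vCPU, 9 vCPU left
host 11: place 17 vCPU, 15 vCPU left
Final hosts: [22,5] [17,6,3] [17,3,2,7] [19,5] [23] [20] [17] [19] [17] [23] [17].

11 hosts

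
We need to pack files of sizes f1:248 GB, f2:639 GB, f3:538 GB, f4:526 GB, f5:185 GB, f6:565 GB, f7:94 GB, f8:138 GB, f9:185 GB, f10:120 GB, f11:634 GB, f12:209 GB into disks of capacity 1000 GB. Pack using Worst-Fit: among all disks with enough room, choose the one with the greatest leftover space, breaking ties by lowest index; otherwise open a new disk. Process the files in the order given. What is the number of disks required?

5

Put f1 (248 GB) in disk 1; 752 GB remain.
Put f2 (639 GB) in disk 1; 113 GB remain.
Put f3 (538 GB) in disk 2; 462 GB remain.
Put f4 (526 GB) in disk 3; 474 GB remain.
Put f5 (185 GB) in disk 3; 289 GB remain.
Put f6 (565 GB) in disk 4; 435 GB remain.
Put f7 (94 GB) in disk 2; 368 GB remain.
Put f8 (138 GB) in disk 4; 297 GB remain.
Put f9 (185 GB) in disk 2; 183 GB remain.
Put f10 (120 GB) in disk 4; 177 GB remain.
Put f11 (634 GB) in disk 5; 366 GB remain.
Put f12 (209 GB) in disk 5; 157 GB remain.
Final disks: [248,639] [538,94,185] [526,185] [565,138,120] [634,209].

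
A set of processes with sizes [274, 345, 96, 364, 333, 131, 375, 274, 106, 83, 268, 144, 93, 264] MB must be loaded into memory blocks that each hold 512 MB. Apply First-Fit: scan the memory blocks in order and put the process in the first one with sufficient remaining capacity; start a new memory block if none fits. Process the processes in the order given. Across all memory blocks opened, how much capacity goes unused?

946

memory block 1: place 274 MB, 238 MB left
memory block 2: place 345 MB, 167 MB left
memory block 1: place 96 MB, 142 MB left
memory block 3: place 364 MB, 148 MB left
memory block 4: place 333 MB, 179 MB left
memory block 1: place 131 MB, 11 MB left
memory block 5: place 375 MB, 137 MB left
memory block 6: place 274 MB, 238 MB left
memory block 2: place 106 MB, 61 MB left
memory block 3: place 83 MB, 65 MB left
memory block 7: place 268 MB, 244 MB left
memory block 4: place 144 MB, 35 MB left
memory block 5: place 93 MB, 44 MB left
memory block 8: place 264 MB, 248 MB left
8 memory blocks × 512 MB = 4096 MB; used 3150 MB; unused 946 MB.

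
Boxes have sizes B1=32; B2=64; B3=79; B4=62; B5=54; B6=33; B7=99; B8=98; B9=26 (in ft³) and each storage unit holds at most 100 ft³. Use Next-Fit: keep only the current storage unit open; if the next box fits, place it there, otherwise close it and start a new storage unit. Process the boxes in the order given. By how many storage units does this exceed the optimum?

1

Next-Fit: [32,64] [79] [62] [54,33] [99] [98] [26] → 7 storage units.
Total size 547 ft³; any packing needs at least ⌈547/100⌉ = 6 storage units.
An optimal packing achieves that bound: [99] [98] [79] [64,33] [62,32] [54,26] → 6 storage units.
Excess: 7 − 6 = 1.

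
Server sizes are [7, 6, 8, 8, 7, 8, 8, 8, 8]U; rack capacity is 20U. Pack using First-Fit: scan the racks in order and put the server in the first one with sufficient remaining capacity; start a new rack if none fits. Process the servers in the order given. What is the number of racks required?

7U → rack 1 (remaining 13U)
6U → rack 1 (remaining 7U)
8U → rack 2 (remaining 12U)
8U → rack 2 (remaining 4U)
7U → rack 1 (remaining 0U)
8U → rack 3 (remaining 12U)
8U → rack 3 (remaining 4U)
8U → rack 4 (remaining 12U)
8U → rack 4 (remaining 4U)

4 racks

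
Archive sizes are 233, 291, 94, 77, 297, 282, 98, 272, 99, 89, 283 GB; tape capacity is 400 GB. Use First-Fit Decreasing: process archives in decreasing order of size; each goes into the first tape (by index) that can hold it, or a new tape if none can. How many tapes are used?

6

Sorted descending: 297, 291, 283, 282, 272, 233, 99, 98, 94, 89, 77.
tape 1: place 297 GB, 103 GB left
tape 2: place 291 GB, 109 GB left
tape 3: place 283 GB, 117 GB left
tape 4: place 282 GB, 118 GB left
tape 5: place 272 GB, 128 GB left
tape 6: place 233 GB, 167 GB left
tape 1: place 99 GB, 4 GB left
tape 2: place 98 GB, 11 GB left
tape 3: place 94 GB, 23 GB left
tape 4: place 89 GB, 29 GB left
tape 5: place 77 GB, 51 GB left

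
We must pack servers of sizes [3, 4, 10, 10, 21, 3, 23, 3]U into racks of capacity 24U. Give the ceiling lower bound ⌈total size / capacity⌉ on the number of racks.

Total size = 3 + 4 + 10 + 10 + 21 + 3 + 23 + 3 = 77U.
⌈77 / 24⌉ = 4.

4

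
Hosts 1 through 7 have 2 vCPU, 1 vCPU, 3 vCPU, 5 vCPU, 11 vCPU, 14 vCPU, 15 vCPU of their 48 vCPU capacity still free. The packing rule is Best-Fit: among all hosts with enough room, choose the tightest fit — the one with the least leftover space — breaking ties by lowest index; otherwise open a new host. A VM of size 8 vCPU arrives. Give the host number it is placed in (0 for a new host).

Hosts with room: host 5 (11 vCPU), host 6 (14 vCPU), host 7 (15 vCPU).
Tightest fit is host 5 with 11 vCPU free.

5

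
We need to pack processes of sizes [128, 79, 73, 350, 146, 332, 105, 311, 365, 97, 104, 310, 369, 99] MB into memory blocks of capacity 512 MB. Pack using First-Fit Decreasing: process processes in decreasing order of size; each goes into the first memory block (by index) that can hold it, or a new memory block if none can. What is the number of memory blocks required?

6

Sorted descending: 369, 365, 350, 332, 311, 310, 146, 128, 105, 104, 99, 97, 79, 73.
memory block 1: place 369 MB, 143 MB left
memory block 2: place 365 MB, 147 MB left
memory block 3: place 350 MB, 162 MB left
memory block 4: place 332 MB, 180 MB left
memory block 5: place 311 MB, 201 MB left
memory block 6: place 310 MB, 202 MB left
memory block 2: place 146 MB, 1 MB left
memory block 1: place 128 MB, 15 MB left
memory block 3: place 105 MB, 57 MB left
memory block 4: place 104 MB, 76 MB left
memory block 5: place 99 MB, 102 MB left
memory block 5: place 97 MB, 5 MB left
memory block 6: place 79 MB, 123 MB left
memory block 4: place 73 MB, 3 MB left
Final memory blocks: [369,128] [365,146] [350,105] [332,104,73] [311,99,97] [310,79].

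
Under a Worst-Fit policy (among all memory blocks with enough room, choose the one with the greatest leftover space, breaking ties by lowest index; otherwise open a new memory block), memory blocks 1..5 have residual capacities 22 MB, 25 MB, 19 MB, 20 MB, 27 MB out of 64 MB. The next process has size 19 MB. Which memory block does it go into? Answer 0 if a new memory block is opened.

5

Memory blocks with room: memory block 1 (22 MB), memory block 2 (25 MB), memory block 3 (19 MB), memory block 4 (20 MB), memory block 5 (27 MB).
Most room is memory block 5 with 27 MB free.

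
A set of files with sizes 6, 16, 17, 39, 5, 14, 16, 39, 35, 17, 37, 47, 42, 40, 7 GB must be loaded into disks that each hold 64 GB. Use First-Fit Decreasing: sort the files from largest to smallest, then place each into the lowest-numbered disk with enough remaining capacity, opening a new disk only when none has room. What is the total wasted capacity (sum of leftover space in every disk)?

Sorted descending: 47, 42, 40, 39, 39, 37, 35, 17, 17, 16, 16, 14, 7, 6, 5.
Put 47 GB in disk 1; 17 GB remain.
Put 42 GB in disk 2; 22 GB remain.
Put 40 GB in disk 3; 24 GB remain.
Put 39 GB in disk 4; 25 GB remain.
Put 39 GB in disk 5; 25 GB remain.
Put 37 GB in disk 6; 27 GB remain.
Put 35 GB in disk 7; 29 GB remain.
Put 17 GB in disk 1; 0 GB remain.
Put 17 GB in disk 2; 5 GB remain.
Put 16 GB in disk 3; 8 GB remain.
Put 16 GB in disk 4; 9 GB remain.
Put 14 GB in disk 5; 11 GB remain.
Put 7 GB in disk 3; 1 GB remain.
Put 6 GB in disk 4; 3 GB remain.
Put 5 GB in disk 2; 0 GB remain.
7 disks × 64 GB = 448 GB; used 377 GB; unused 71 GB.

71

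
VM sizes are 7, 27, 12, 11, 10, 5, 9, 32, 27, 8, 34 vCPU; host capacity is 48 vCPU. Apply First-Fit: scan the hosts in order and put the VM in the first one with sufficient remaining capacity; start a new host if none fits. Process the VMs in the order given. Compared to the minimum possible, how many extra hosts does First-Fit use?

First-Fit: [7,27,12] [11,10,5,9,8] [32] [27] [34] → 5 hosts.
Total size 182 vCPU; any packing needs at least ⌈182/48⌉ = 4 hosts.
An optimal packing achieves that bound: [34,12] [32,11,5] [27,10,9] [27,8,7] → 4 hosts.
Excess: 5 − 4 = 1.

1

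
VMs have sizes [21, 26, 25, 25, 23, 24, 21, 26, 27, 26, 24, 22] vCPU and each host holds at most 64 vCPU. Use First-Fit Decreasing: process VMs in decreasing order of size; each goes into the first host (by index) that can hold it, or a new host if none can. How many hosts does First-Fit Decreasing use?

Sorted descending: 27, 26, 26, 26, 25, 25, 24, 24, 23, 22, 21, 21.
27 vCPU → host 1 (remaining 37 vCPU)
26 vCPU → host 1 (remaining 11 vCPU)
26 vCPU → host 2 (remaining 38 vCPU)
26 vCPU → host 2 (remaining 12 vCPU)
25 vCPU → host 3 (remaining 39 vCPU)
25 vCPU → host 3 (remaining 14 vCPU)
24 vCPU → host 4 (remaining 40 vCPU)
24 vCPU → host 4 (remaining 16 vCPU)
23 vCPU → host 5 (remaining 41 vCPU)
22 vCPU → host 5 (remaining 19 vCPU)
21 vCPU → host 6 (remaining 43 vCPU)
21 vCPU → host 6 (remaining 22 vCPU)
Final hosts: [27,26] [26,26] [25,25] [24,24] [23,22] [21,21].

6 hosts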